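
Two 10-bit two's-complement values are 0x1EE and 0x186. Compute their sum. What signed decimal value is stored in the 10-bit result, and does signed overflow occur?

-140; overflow

0x1EE = 0111101110 = 494 (signed)
0x186 = 0110000110 = 390 (signed)
  0111101110
+ 0110000110
= 1101110100
Result 1101110100: MSB = 1 → 884 − 1024 = -140.
Both addends are non-negative but the stored result is negative: signed overflow. The true value 494 + 390 = 884 lies outside [-512, 511].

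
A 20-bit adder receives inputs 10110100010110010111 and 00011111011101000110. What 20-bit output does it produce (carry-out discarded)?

11010011110011011101

  10110100010110010111
+ 00011111011101000110
= 11010011110011011101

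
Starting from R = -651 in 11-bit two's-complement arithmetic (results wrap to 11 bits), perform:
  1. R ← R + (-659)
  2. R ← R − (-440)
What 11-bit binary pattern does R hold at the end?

10010011010

Start: R = -651 = 10101110101.
R = -651 + (-659) = -1310; wraps to 738 = 01011100010
R = 738 − (-440) = 1178; wraps to -870 = 10010011010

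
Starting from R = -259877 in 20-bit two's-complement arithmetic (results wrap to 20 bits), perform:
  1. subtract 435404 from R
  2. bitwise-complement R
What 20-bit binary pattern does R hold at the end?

10101001101111110000

Start: R = -259877 = 11000000100011011011.
R = -259877 − 435404 = -695281; wraps to 353295 = 01010110010000001111
R = NOT 01010110010000001111 = 10101001101111110000 = -353296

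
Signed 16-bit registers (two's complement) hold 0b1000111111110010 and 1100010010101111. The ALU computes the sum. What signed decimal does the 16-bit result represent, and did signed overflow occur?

21665; overflow

0b1000111111110010 → 1000111111110010 = -28686 (signed)
1100010010101111 = -15185 (signed)
  1000111111110010
+ 1100010010101111
= 0101010010100001  (discard carry-out 1)
Result 0101010010100001: MSB = 0 → value 21665.
Both addends are negative but the stored result is non-negative: signed overflow. The true value -28686 + (-15185) = -43871 lies outside [-32768, 32767].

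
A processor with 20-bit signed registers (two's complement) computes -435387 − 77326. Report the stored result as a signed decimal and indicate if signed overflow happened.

-512713; no overflow

-435387 → 10010101101101000101
77326 → 00010010111000001110
Subtract via negate-and-add: invert 00010010111000001110 + 1 = 11101101000111110010 (i.e. -77326).
  10010101101101000101
+ 11101101000111110010
= 10000010110100110111  (discard carry-out 1)
Result 10000010110100110111: MSB = 1 → 535863 − 1048576 = -512713.
Both addends (after negating the subtrahend) are negative and so is the stored result: no signed overflow.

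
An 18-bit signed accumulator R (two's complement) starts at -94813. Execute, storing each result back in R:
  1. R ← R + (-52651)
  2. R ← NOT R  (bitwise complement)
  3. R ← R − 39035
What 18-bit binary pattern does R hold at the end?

Start: R = -94813 = 101000110110100011.
R = -94813 + (-52651) = -147464; wraps to 114680 = 011011111111111000
R = NOT 011011111111111000 = 100100000000000111 = -114681
R = -114681 − 39035 = -153716; wraps to 108428 = 011010011110001100

011010011110001100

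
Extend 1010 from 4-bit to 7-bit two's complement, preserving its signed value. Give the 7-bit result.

1111010

MSB of 1010 is 1; replicate it into the new high bits.
111|1010 → 1111010 (still -6).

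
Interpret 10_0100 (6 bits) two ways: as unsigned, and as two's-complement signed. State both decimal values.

unsigned = 36, signed = -28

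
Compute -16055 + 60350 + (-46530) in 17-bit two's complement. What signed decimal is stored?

-16055 + 60350 = 44295 (01010110100000111)
44295 + (-46530) = -2235 (11111011101000101)

-2235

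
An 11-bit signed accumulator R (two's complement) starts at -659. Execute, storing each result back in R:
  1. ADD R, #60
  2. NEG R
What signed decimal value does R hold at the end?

599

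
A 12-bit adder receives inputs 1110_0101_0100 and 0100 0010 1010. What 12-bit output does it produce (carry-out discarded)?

  111001010100
+ 010000101010
= 001001111110  (discard carry-out 1)

001001111110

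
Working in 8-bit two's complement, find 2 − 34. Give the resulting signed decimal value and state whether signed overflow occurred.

-32; no overflow

2 → 00000010
34 → 00100010
Subtract via negate-and-add: invert 00100010 + 1 = 11011110 (i.e. -34).
  00000010
+ 11011110
= 11100000
Result 11100000: MSB = 1 → 224 − 256 = -32.
Addends (after negating the subtrahend) have opposite signs, so signed overflow cannot occur.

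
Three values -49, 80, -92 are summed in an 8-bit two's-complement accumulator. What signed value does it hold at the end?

-49 + 80 = 31 (00011111)
31 + (-92) = -61 (11000011)

-61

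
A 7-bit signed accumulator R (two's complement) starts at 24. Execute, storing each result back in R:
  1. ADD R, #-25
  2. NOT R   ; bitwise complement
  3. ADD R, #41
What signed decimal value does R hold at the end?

Start: R = 24 = 0011000.
R = 24 + (-25) = -1 = 1111111
R = NOT 1111111 = 0000000 = 0
R = 0 + 41 = 41 = 0101001

41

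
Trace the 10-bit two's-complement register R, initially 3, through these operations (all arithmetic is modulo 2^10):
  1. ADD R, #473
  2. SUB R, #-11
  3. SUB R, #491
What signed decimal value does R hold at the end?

-4

Start: R = 3 = 0000000011.
R = 3 + 473 = 476 = 0111011100
R = 476 − (-11) = 487 = 0111100111
R = 487 − 491 = -4 = 1111111100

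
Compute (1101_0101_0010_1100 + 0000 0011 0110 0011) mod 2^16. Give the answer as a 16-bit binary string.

  1101010100101100
+ 0000001101100011
= 1101100010001111

1101100010001111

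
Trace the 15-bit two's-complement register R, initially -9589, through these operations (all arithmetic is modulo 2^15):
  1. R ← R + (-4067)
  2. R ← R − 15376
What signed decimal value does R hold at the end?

3736

Start: R = -9589 = 101101010001011.
R = -9589 + (-4067) = -13656 = 100101010101000
R = -13656 − 15376 = -29032; wraps to 3736 = 000111010011000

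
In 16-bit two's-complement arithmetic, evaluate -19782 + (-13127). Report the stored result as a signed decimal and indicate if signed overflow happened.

32627; overflow

-19782 → 1011001010111010
-13127 → 1100110010111001
  1011001010111010
+ 1100110010111001
= 0111111101110011  (discard carry-out 1)
Result 0111111101110011: MSB = 0 → value 32627.
Both addends are negative but the stored result is non-negative: signed overflow. The true value -19782 + (-13127) = -32909 lies outside [-32768, 32767].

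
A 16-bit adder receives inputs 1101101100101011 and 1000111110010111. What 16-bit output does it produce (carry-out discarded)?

0110101011000010

  1101101100101011
+ 1000111110010111
= 0110101011000010  (discard carry-out 1)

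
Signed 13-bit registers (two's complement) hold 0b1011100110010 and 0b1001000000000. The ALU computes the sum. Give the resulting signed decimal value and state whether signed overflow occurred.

2354; overflow

0b1011100110010 → 1011100110010 = -2254 (signed)
0b1001000000000 → 1001000000000 = -3584 (signed)
  1011100110010
+ 1001000000000
= 0100100110010  (discard carry-out 1)
Result 0100100110010: MSB = 0 → value 2354.
Both addends are negative but the stored result is non-negative: signed overflow. The true value -2254 + (-3584) = -5838 lies outside [-4096, 4095].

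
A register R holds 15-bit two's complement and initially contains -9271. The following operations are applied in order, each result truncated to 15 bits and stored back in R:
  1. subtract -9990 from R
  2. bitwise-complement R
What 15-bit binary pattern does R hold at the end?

111110100110000

Start: R = -9271 = 101101111001001.
R = -9271 − (-9990) = 719 = 000001011001111
R = NOT 000001011001111 = 111110100110000 = -720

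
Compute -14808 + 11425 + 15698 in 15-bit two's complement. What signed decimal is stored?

12315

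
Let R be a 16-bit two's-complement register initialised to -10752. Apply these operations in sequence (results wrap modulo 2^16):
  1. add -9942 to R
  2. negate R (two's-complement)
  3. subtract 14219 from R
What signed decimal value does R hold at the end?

6475

Start: R = -10752 = 1101011000000000.
R = -10752 + (-9942) = -20694 = 1010111100101010
R = −(-20694) = 20694 = 0101000011010110
R = 20694 − 14219 = 6475 = 0001100101001011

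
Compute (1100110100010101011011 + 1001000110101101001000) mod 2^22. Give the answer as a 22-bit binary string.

0101111011000010100011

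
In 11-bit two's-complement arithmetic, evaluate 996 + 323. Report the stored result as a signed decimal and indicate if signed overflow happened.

996 → 01111100100
323 → 00101000011
  01111100100
+ 00101000011
= 10100100111
Result 10100100111: MSB = 1 → 1319 − 2048 = -729.
Both addends are non-negative but the stored result is negative: signed overflow. The true value 996 + 323 = 1319 lies outside [-1024, 1023].

-729; overflow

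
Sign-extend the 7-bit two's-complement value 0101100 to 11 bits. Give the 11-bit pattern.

MSB of 0101100 is 0; replicate it into the new high bits.
0000|0101100 → 00000101100 (still 44).

00000101100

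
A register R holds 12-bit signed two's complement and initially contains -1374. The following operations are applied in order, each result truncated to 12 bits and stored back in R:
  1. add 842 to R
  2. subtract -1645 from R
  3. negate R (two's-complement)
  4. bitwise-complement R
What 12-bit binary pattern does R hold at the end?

010001011000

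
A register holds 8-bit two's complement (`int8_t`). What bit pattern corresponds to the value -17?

11101111

|-17| = 17 = 00010001 in 8 bits.
Invert the bits: 11101110. Add 1: 11101111.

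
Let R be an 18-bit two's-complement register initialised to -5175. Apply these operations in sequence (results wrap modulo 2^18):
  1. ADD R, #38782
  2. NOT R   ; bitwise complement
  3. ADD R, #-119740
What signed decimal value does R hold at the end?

108796

Start: R = -5175 = 111110101111001001.
R = -5175 + 38782 = 33607 = 001000001101000111
R = NOT 001000001101000111 = 110111110010111000 = -33608
R = -33608 + (-119740) = -153348; wraps to 108796 = 011010100011111100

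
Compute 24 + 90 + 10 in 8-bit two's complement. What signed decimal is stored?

24 + 90 = 114 (01110010)
114 + 10 = 124 (01111100)

124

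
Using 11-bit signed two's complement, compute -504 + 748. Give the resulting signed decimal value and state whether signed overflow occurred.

244; no overflow

-504 → 11000001000
748 → 01011101100
  11000001000
+ 01011101100
= 00011110100  (discard carry-out 1)
Result 00011110100: MSB = 0 → value 244.
Addends have opposite signs, so signed overflow cannot occur.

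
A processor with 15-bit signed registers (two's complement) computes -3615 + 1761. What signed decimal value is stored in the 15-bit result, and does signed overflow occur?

-3615 → 111000111100001
1761 → 000011011100001
  111000111100001
+ 000011011100001
= 111100011000010
Result 111100011000010: MSB = 1 → 30914 − 32768 = -1854.
Addends have opposite signs, so signed overflow cannot occur.

-1854; no overflow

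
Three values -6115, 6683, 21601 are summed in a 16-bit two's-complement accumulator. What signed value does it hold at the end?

22169

-6115 + 6683 = 568 (0000001000111000)
568 + 21601 = 22169 (0101011010011001)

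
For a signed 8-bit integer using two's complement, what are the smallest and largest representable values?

min = -128, max = 127

Minimum: −2^7 = -128.
Maximum: 2^7 − 1 = 127.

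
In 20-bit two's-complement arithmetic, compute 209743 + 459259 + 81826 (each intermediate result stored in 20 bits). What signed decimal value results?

209743 + 459259 = 669002 → wraps to -379574 (10100011010101001010)
-379574 + 81826 = -297748 (10110111010011101100)

-297748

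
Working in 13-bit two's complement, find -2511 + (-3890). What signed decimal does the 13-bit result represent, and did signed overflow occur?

1791; overflow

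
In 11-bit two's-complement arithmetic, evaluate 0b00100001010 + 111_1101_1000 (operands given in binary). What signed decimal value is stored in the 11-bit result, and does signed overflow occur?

226; no overflow

0b00100001010 → 00100001010 = 266 (signed)
111_1101_1000 → 11111011000 = -40 (signed)
  00100001010
+ 11111011000
= 00011100010  (discard carry-out 1)
Result 00011100010: MSB = 0 → value 226.
Addends have opposite signs, so signed overflow cannot occur.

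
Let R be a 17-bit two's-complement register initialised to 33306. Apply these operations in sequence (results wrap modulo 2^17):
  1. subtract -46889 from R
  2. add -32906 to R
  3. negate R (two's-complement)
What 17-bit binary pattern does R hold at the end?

10100011101000111

Start: R = 33306 = 01000001000011010.
R = 33306 − (-46889) = 80195; wraps to -50877 = 10011100101000011
R = -50877 + (-32906) = -83783; wraps to 47289 = 01011100010111001
R = −(47289) = -47289 = 10100011101000111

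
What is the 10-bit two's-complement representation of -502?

1000001010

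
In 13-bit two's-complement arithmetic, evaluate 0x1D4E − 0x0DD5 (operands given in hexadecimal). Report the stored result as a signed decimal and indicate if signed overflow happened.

3961; overflow

0x1D4E = 1110101001110 = -690 (signed)
0x0DD5 = 0110111010101 = 3541 (signed)
Subtract via negate-and-add: invert 0110111010101 + 1 = 1001000101011 (i.e. -3541).
  1110101001110
+ 1001000101011
= 0111101111001  (discard carry-out 1)
Result 0111101111001: MSB = 0 → value 3961.
Both addends (after negating the subtrahend) are negative but the stored result is non-negative: signed overflow. The true value -690 − 3541 = -4231 lies outside [-4096, 4095].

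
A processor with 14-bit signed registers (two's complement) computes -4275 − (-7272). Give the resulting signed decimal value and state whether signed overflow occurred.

-4275 → 10111101001101
-7272 → 10001110011000
Subtract via negate-and-add: invert 10001110011000 + 1 = 01110001101000 (i.e. 7272).
  10111101001101
+ 01110001101000
= 00101110110101  (discard carry-out 1)
Result 00101110110101: MSB = 0 → value 2997.
Addends (after negating the subtrahend) have opposite signs, so signed overflow cannot occur.

2997; no overflow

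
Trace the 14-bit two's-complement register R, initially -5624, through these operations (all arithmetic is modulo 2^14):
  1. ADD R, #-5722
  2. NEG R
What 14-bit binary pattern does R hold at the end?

Start: R = -5624 = 10101000001000.
R = -5624 + (-5722) = -11346; wraps to 5038 = 01001110101110
R = −(5038) = -5038 = 10110001010010

10110001010010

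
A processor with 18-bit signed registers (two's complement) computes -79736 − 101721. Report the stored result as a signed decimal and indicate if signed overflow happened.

-79736 → 101100100010001000
101721 → 011000110101011001
Subtract via negate-and-add: invert 011000110101011001 + 1 = 100111001010100111 (i.e. -101721).
  101100100010001000
+ 100111001010100111
= 010011101100101111  (discard carry-out 1)
Result 010011101100101111: MSB = 0 → value 80687.
Both addends (after negating the subtrahend) are negative but the stored result is non-negative: signed overflow. The true value -79736 − 101721 = -181457 lies outside [-131072, 131071].

80687; overflow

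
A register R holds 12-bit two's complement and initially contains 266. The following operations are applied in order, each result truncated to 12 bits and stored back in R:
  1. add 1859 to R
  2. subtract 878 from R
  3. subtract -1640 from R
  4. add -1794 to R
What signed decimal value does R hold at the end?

1093

Start: R = 266 = 000100001010.
R = 266 + 1859 = 2125; wraps to -1971 = 100001001101
R = -1971 − 878 = -2849; wraps to 1247 = 010011011111
R = 1247 − (-1640) = 2887; wraps to -1209 = 101101000111
R = -1209 + (-1794) = -3003; wraps to 1093 = 010001000101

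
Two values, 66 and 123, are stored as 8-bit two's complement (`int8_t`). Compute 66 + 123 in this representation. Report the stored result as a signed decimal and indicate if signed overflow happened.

-67; overflow

66 → 01000010
123 → 01111011
  01000010
+ 01111011
= 10111101
Result 10111101: MSB = 1 → 189 − 256 = -67.
Both addends are non-negative but the stored result is negative: signed overflow. The true value 66 + 123 = 189 lies outside [-128, 127].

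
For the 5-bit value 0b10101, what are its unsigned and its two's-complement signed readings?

unsigned = 21, signed = -11

Unsigned: 10101 = 21.
Signed: MSB=1 → 21 − 32 = -11.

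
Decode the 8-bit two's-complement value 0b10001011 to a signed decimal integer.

-117

MSB is 1, so the value is negative.
Invert: 01110100. Add 1: 01110101 = 117. So the value is −117.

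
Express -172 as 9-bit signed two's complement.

101010100

|-172| = 172 = 010101100 in 9 bits.
Invert the bits: 101010011. Add 1: 101010100.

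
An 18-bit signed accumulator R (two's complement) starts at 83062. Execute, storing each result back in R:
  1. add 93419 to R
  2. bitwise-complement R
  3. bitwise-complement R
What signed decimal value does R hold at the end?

-85663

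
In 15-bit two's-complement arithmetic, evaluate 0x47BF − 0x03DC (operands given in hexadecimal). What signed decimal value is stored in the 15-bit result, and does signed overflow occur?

-15389; no overflow

0x47BF = 100011110111111 = -14401 (signed)
0x03DC = 000001111011100 = 988 (signed)
Subtract via negate-and-add: invert 000001111011100 + 1 = 111110000100100 (i.e. -988).
  100011110111111
+ 111110000100100
= 100001111100011  (discard carry-out 1)
Result 100001111100011: MSB = 1 → 17379 − 32768 = -15389.
Both addends (after negating the subtrahend) are negative and so is the stored result: no signed overflow.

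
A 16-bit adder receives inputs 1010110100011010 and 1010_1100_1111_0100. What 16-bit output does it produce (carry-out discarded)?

0101101000001110

  1010110100011010
+ 1010110011110100
= 0101101000001110  (discard carry-out 1)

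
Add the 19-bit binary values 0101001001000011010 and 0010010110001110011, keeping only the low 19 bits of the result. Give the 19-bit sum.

  0101001001000011010
+ 0010010110001110011
= 0111011111010001101

0111011111010001101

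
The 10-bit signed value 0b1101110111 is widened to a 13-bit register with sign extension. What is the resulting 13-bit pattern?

1111101110111

MSB of 1101110111 is 1; replicate it into the new high bits.
111|1101110111 → 1111101110111 (still -137).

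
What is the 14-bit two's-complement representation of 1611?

1611 is non-negative, so write it directly in 14 bits: 00011001001011.

00011001001011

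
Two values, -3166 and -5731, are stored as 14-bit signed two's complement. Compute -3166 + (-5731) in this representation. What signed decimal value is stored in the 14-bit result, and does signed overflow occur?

7487; overflow

-3166 → 11001110100010
-5731 → 10100110011101
  11001110100010
+ 10100110011101
= 01110100111111  (discard carry-out 1)
Result 01110100111111: MSB = 0 → value 7487.
Both addends are negative but the stored result is non-negative: signed overflow. The true value -3166 + (-5731) = -8897 lies outside [-8192, 8191].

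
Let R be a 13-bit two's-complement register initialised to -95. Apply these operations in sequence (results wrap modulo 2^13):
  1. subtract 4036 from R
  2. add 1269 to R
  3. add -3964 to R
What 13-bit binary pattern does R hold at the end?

Start: R = -95 = 1111110100001.
R = -95 − 4036 = -4131; wraps to 4061 = 0111111011101
R = 4061 + 1269 = 5330; wraps to -2862 = 1010011010010
R = -2862 + (-3964) = -6826; wraps to 1366 = 0010101010110

0010101010110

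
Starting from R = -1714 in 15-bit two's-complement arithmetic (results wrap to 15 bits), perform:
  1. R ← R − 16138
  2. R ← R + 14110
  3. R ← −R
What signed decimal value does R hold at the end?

Start: R = -1714 = 111100101001110.
R = -1714 − 16138 = -17852; wraps to 14916 = 011101001000100
R = 14916 + 14110 = 29026; wraps to -3742 = 111000101100010
R = −(-3742) = 3742 = 000111010011110

3742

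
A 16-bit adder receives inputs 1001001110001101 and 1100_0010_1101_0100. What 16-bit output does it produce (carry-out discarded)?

  1001001110001101
+ 1100001011010100
= 0101011001100001  (discard carry-out 1)

0101011001100001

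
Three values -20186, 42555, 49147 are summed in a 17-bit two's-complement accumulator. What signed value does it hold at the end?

-20186 + 42555 = 22369 (00101011101100001)
22369 + 49147 = 71516 → wraps to -59556 (10001011101011100)

-59556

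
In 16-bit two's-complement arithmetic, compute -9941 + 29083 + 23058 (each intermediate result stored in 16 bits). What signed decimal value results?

-23336

-9941 + 29083 = 19142 (0100101011000110)
19142 + 23058 = 42200 → wraps to -23336 (1010010011011000)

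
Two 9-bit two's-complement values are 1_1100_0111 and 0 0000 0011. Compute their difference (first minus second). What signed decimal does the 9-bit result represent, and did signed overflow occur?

-60; no overflow

1_1100_0111 → 111000111 = -57 (signed)
0 0000 0011 → 000000011 = 3 (signed)
Subtract via negate-and-add: invert 000000011 + 1 = 111111101 (i.e. -3).
  111000111
+ 111111101
= 111000100  (discard carry-out 1)
Result 111000100: MSB = 1 → 452 − 512 = -60.
Both addends (after negating the subtrahend) are negative and so is the stored result: no signed overflow.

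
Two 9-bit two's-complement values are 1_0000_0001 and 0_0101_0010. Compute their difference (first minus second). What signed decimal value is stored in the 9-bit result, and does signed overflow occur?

1_0000_0001 → 100000001 = -255 (signed)
0_0101_0010 → 001010010 = 82 (signed)
Subtract via negate-and-add: invert 001010010 + 1 = 110101110 (i.e. -82).
  100000001
+ 110101110
= 010101111  (discard carry-out 1)
Result 010101111: MSB = 0 → value 175.
Both addends (after negating the subtrahend) are negative but the stored result is non-negative: signed overflow. The true value -255 − 82 = -337 lies outside [-256, 255].

175; overflow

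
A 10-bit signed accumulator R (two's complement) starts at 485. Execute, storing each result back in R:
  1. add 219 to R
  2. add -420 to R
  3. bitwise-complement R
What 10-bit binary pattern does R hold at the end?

Start: R = 485 = 0111100101.
R = 485 + 219 = 704; wraps to -320 = 1011000000
R = -320 + (-420) = -740; wraps to 284 = 0100011100
R = NOT 0100011100 = 1011100011 = -285

1011100011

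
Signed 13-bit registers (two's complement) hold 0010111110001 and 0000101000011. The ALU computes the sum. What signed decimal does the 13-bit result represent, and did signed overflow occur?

0010111110001 = 1521 (signed)
0000101000011 = 323 (signed)
  0010111110001
+ 0000101000011
= 0011100110100
Result 0011100110100: MSB = 0 → value 1844.
Both addends are non-negative and so is the stored result: no signed overflow.

1844; no overflow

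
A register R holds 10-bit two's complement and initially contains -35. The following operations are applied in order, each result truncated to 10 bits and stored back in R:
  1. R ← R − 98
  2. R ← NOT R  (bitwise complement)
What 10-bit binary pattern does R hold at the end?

Start: R = -35 = 1111011101.
R = -35 − 98 = -133 = 1101111011
R = NOT 1101111011 = 0010000100 = 132

0010000100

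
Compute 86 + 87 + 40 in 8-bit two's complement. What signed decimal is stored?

-43

86 + 87 = 173 → wraps to -83 (10101101)
-83 + 40 = -43 (11010101)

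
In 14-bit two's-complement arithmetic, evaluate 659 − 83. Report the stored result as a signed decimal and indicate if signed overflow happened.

576; no overflow

659 → 00001010010011
83 → 00000001010011
Subtract via negate-and-add: invert 00000001010011 + 1 = 11111110101101 (i.e. -83).
  00001010010011
+ 11111110101101
= 00001001000000  (discard carry-out 1)
Result 00001001000000: MSB = 0 → value 576.
Addends (after negating the subtrahend) have opposite signs, so signed overflow cannot occur.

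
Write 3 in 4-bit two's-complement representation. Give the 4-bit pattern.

3 is non-negative, so write it directly in 4 bits: 0011.

0011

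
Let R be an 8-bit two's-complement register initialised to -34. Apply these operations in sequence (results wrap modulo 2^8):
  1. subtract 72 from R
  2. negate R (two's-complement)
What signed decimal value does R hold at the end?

Start: R = -34 = 11011110.
R = -34 − 72 = -106 = 10010110
R = −(-106) = 106 = 01101010

106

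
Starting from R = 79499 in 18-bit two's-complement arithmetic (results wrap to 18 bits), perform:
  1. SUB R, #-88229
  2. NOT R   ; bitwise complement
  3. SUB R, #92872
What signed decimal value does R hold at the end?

1543

Start: R = 79499 = 010011011010001011.
R = 79499 − (-88229) = 167728; wraps to -94416 = 101000111100110000
R = NOT 101000111100110000 = 010111000011001111 = 94415
R = 94415 − 92872 = 1543 = 000000011000000111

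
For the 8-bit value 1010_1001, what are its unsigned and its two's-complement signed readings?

unsigned = 169, signed = -87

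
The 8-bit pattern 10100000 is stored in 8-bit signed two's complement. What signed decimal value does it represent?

-96

MSB is 1, so the value is negative.
Unsigned reading: 160. Subtract 2^8 = 256: 160 − 256 = -96.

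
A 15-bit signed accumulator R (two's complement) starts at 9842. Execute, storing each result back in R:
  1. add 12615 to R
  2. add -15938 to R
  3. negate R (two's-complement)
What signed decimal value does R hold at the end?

Start: R = 9842 = 010011001110010.
R = 9842 + 12615 = 22457; wraps to -10311 = 101011110111001
R = -10311 + (-15938) = -26249; wraps to 6519 = 001100101110111
R = −(6519) = -6519 = 110011010001001

-6519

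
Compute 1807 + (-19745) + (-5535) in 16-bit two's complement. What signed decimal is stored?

-23473

1807 + (-19745) = -17938 (1011100111101110)
-17938 + (-5535) = -23473 (1010010001001111)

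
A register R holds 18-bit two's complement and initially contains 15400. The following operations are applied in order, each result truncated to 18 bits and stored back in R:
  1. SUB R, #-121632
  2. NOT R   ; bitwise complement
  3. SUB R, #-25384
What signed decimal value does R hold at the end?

-111649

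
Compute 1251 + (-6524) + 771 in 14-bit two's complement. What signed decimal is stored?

1251 + (-6524) = -5273 (10101101100111)
-5273 + 771 = -4502 (10111001101010)

-4502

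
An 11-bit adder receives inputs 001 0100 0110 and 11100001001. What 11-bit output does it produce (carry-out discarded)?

  00101000110
+ 11100001001
= 00001001111  (discard carry-out 1)

00001001111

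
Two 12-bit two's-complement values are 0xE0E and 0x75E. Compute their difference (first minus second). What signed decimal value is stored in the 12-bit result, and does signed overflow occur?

1712; overflow

0xE0E = 111000001110 = -498 (signed)
0x75E = 011101011110 = 1886 (signed)
Subtract via negate-and-add: invert 011101011110 + 1 = 100010100010 (i.e. -1886).
  111000001110
+ 100010100010
= 011010110000  (discard carry-out 1)
Result 011010110000: MSB = 0 → value 1712.
Both addends (after negating the subtrahend) are negative but the stored result is non-negative: signed overflow. The true value -498 − 1886 = -2384 lies outside [-2048, 2047].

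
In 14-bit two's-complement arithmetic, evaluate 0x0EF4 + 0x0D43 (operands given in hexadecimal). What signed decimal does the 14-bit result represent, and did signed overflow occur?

7223; no overflow

0x0EF4 = 00111011110100 = 3828 (signed)
0x0D43 = 00110101000011 = 3395 (signed)
  00111011110100
+ 00110101000011
= 01110000110111
Result 01110000110111: MSB = 0 → value 7223.
Both addends are non-negative and so is the stored result: no signed overflow.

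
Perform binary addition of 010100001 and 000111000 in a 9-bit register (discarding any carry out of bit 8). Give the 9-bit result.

  010100001
+ 000111000
= 011011001

011011001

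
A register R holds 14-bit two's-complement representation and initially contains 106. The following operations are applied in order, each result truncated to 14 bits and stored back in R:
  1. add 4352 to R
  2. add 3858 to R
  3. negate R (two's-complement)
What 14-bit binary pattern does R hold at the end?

Start: R = 106 = 00000001101010.
R = 106 + 4352 = 4458 = 01000101101010
R = 4458 + 3858 = 8316; wraps to -8068 = 10000001111100
R = −(-8068) = 8068 = 01111110000100

01111110000100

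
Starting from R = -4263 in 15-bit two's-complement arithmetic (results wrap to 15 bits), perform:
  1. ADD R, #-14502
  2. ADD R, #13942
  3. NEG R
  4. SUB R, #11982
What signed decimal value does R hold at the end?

Start: R = -4263 = 110111101011001.
R = -4263 + (-14502) = -18765; wraps to 14003 = 011011010110011
R = 14003 + 13942 = 27945; wraps to -4823 = 110110100101001
R = −(-4823) = 4823 = 001001011010111
R = 4823 − 11982 = -7159 = 110010000001001

-7159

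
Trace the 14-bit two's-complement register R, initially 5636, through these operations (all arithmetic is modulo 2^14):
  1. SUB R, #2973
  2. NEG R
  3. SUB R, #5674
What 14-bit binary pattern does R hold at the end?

01111101101111

Start: R = 5636 = 01011000000100.
R = 5636 − 2973 = 2663 = 00101001100111
R = −(2663) = -2663 = 11010110011001
R = -2663 − 5674 = -8337; wraps to 8047 = 01111101101111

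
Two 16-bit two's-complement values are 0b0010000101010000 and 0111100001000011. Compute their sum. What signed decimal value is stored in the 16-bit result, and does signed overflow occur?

0b0010000101010000 → 0010000101010000 = 8528 (signed)
0111100001000011 = 30787 (signed)
  0010000101010000
+ 0111100001000011
= 1001100110010011
Result 1001100110010011: MSB = 1 → 39315 − 65536 = -26221.
Both addends are non-negative but the stored result is negative: signed overflow. The true value 8528 + 30787 = 39315 lies outside [-32768, 32767].

-26221; overflow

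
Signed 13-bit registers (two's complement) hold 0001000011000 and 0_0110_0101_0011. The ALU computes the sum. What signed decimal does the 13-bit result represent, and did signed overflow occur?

2155; no overflow

0001000011000 = 536 (signed)
0_0110_0101_0011 → 0011001010011 = 1619 (signed)
  0001000011000
+ 0011001010011
= 0100001101011
Result 0100001101011: MSB = 0 → value 2155.
Both addends are non-negative and so is the stored result: no signed overflow.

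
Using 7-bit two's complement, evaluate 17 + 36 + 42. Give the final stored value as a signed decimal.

-33

17 + 36 = 53 (0110101)
53 + 42 = 95 → wraps to -33 (1011111)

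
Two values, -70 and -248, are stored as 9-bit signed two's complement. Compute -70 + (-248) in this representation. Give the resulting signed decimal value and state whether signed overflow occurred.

194; overflow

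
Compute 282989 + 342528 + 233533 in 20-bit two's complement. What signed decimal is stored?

-189526

282989 + 342528 = 625517 → wraps to -423059 (10011000101101101101)
-423059 + 233533 = -189526 (11010001101110101010)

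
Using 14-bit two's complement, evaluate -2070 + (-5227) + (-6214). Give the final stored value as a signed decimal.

-2070 + (-5227) = -7297 (10001101111111)
-7297 + (-6214) = -13511 → wraps to 2873 (00101100111001)

2873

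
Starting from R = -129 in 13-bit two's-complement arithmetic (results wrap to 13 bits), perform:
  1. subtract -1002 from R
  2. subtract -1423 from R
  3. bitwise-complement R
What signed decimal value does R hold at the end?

-2297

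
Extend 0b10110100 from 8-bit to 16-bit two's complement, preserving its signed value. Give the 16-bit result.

1111111110110100

MSB of 10110100 is 1; replicate it into the new high bits.
11111111|10110100 → 1111111110110100 (still -76).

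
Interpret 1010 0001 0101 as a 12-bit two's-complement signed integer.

-1515

MSB is 1, so the value is negative.
Invert: 010111101010. Add 1: 010111101011 = 1515. So the value is −1515.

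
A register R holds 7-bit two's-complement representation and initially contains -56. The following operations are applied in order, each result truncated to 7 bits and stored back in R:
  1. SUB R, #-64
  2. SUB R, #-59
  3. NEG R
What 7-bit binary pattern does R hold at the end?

Start: R = -56 = 1001000.
R = -56 − (-64) = 8 = 0001000
R = 8 − (-59) = 67; wraps to -61 = 1000011
R = −(-61) = 61 = 0111101

0111101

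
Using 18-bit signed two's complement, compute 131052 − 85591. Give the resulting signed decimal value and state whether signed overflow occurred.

45461; no overflow

131052 → 011111111111101100
85591 → 010100111001010111
Subtract via negate-and-add: invert 010100111001010111 + 1 = 101011000110101001 (i.e. -85591).
  011111111111101100
+ 101011000110101001
= 001011000110010101  (discard carry-out 1)
Result 001011000110010101: MSB = 0 → value 45461.
Addends (after negating the subtrahend) have opposite signs, so signed overflow cannot occur.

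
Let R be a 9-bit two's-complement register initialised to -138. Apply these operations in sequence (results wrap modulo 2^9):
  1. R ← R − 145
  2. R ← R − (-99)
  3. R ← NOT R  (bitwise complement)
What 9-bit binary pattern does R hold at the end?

010110111

Start: R = -138 = 101110110.
R = -138 − 145 = -283; wraps to 229 = 011100101
R = 229 − (-99) = 328; wraps to -184 = 101001000
R = NOT 101001000 = 010110111 = 183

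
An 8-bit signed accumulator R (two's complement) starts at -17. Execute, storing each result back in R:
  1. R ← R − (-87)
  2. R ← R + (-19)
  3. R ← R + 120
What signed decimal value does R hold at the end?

-85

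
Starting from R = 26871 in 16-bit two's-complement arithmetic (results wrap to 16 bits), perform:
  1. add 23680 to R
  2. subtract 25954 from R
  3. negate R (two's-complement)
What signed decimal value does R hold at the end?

-24597

Start: R = 26871 = 0110100011110111.
R = 26871 + 23680 = 50551; wraps to -14985 = 1100010101110111
R = -14985 − 25954 = -40939; wraps to 24597 = 0110000000010101
R = −(24597) = -24597 = 1001111111101011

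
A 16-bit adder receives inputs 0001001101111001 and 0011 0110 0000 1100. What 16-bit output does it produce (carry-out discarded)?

  0001001101111001
+ 0011011000001100
= 0100100110000101

0100100110000101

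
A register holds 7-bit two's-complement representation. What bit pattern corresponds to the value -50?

|-50| = 50 = 0110010 in 7 bits.
Invert the bits: 1001101. Add 1: 1001110.

1001110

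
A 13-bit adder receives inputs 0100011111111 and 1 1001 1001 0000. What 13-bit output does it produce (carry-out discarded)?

0001010001111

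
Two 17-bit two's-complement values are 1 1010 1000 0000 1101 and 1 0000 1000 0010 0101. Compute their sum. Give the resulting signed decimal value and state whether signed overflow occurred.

45106; overflow

1 1010 1000 0000 1101 → 11010100000001101 = -22515 (signed)
1 0000 1000 0010 0101 → 10000100000100101 = -63451 (signed)
  11010100000001101
+ 10000100000100101
= 01011000000110010  (discard carry-out 1)
Result 01011000000110010: MSB = 0 → value 45106.
Both addends are negative but the stored result is non-negative: signed overflow. The true value -22515 + (-63451) = -85966 lies outside [-65536, 65535].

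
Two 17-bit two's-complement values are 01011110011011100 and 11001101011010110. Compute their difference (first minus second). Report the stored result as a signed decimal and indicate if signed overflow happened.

01011110011011100 = 48348 (signed)
11001101011010110 = -25898 (signed)
Subtract via negate-and-add: invert 11001101011010110 + 1 = 00110010100101010 (i.e. 25898).
  01011110011011100
+ 00110010100101010
= 10010001000000110
Result 10010001000000110: MSB = 1 → 74246 − 131072 = -56826.
Both addends (after negating the subtrahend) are non-negative but the stored result is negative: signed overflow. The true value 48348 − (-25898) = 74246 lies outside [-65536, 65535].

-56826; overflow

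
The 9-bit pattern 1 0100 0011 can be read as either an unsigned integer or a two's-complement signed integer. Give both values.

Unsigned: 101000011 = 323.
Signed: MSB=1 → 323 − 512 = -189.

unsigned = 323, signed = -189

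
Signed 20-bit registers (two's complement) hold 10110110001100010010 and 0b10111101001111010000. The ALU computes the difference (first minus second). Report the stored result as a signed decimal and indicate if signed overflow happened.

10110110001100010010 = -302318 (signed)
0b10111101001111010000 → 10111101001111010000 = -273456 (signed)
Subtract via negate-and-add: invert 10111101001111010000 + 1 = 01000010110000110000 (i.e. 273456).
  10110110001100010010
+ 01000010110000110000
= 11111000111101000010
Result 11111000111101000010: MSB = 1 → 1019714 − 1048576 = -28862.
Addends (after negating the subtrahend) have opposite signs, so signed overflow cannot occur.

-28862; no overflow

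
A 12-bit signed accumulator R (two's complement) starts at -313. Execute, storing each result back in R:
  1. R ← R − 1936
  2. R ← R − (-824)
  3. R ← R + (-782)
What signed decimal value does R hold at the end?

1889

Start: R = -313 = 111011000111.
R = -313 − 1936 = -2249; wraps to 1847 = 011100110111
R = 1847 − (-824) = 2671; wraps to -1425 = 101001101111
R = -1425 + (-782) = -2207; wraps to 1889 = 011101100001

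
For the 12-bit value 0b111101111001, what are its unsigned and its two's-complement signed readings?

unsigned = 3961, signed = -135

Unsigned: 111101111001 = 3961.
Signed: MSB=1 → 3961 − 4096 = -135.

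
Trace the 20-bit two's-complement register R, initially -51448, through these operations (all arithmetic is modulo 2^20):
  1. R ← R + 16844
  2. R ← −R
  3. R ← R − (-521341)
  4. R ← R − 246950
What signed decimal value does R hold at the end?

308995

Start: R = -51448 = 11110011011100001000.
R = -51448 + 16844 = -34604 = 11110111100011010100
R = −(-34604) = 34604 = 00001000011100101100
R = 34604 − (-521341) = 555945; wraps to -492631 = 10000111101110101001
R = -492631 − 246950 = -739581; wraps to 308995 = 01001011011100000011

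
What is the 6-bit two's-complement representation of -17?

101111

|-17| = 17 = 010001 in 6 bits.
Invert the bits: 101110. Add 1: 101111.
Check: 101111 reads as 47 − 64 = -17.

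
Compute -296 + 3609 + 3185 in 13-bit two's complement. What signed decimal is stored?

-1694

-296 + 3609 = 3313 (0110011110001)
3313 + 3185 = 6498 → wraps to -1694 (1100101100010)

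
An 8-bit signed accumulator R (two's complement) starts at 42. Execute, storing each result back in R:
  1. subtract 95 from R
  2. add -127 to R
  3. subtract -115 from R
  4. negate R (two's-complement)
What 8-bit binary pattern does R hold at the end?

Start: R = 42 = 00101010.
R = 42 − 95 = -53 = 11001011
R = -53 + (-127) = -180; wraps to 76 = 01001100
R = 76 − (-115) = 191; wraps to -65 = 10111111
R = −(-65) = 65 = 01000001

01000001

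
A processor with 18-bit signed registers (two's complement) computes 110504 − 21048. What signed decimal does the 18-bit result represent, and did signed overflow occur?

110504 → 011010111110101000
21048 → 000101001000111000
Subtract via negate-and-add: invert 000101001000111000 + 1 = 111010110111001000 (i.e. -21048).
  011010111110101000
+ 111010110111001000
= 010101110101110000  (discard carry-out 1)
Result 010101110101110000: MSB = 0 → value 89456.
Addends (after negating the subtrahend) have opposite signs, so signed overflow cannot occur.

89456; no overflow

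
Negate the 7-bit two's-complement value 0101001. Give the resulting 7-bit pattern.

Invert: 1010110. Add 1: 1010111.

1010111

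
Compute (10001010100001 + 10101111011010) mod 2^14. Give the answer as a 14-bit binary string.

00111001111011

  10001010100001
+ 10101111011010
= 00111001111011  (discard carry-out 1)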